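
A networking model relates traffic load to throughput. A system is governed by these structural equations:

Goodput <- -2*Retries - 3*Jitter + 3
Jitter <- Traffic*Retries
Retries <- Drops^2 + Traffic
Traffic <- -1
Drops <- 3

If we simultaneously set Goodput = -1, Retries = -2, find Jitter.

2

Under do(Goodput = -1, Retries = -2), each intervened variable's structural equation is replaced by its fixed value.
Jitter = Traffic*Retries  [with Traffic=-1, Retries=-2]  = 2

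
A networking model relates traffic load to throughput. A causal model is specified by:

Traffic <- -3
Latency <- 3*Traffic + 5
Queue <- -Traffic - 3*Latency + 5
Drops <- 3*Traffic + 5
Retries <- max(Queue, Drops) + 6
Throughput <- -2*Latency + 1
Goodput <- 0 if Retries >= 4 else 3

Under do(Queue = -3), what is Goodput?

3

The intervention breaks the incoming arrows to Queue: Queue <- -Traffic - 3*Latency + 5 no longer applies, and Queue = -3.
Drops = 3*Traffic + 5  [with Traffic=-3]  = -4
Retries = max(Queue, Drops) + 6  [with Queue=-3, Drops=-4]  = 3
Goodput = 0 if Retries >= 4 else 3  [with Retries=3]  = 3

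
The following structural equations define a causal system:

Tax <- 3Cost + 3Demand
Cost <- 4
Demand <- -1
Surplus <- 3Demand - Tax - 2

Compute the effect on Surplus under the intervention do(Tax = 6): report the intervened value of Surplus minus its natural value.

The intervention breaks the incoming arrows to Tax: Tax <- 3Cost + 3Demand no longer applies, and Tax = 6.
Surplus = 3Demand - Tax - 2  [with Demand=-1, Tax=6]  = -11
Without intervention: Tax = 3Cost + 3Demand  [with Cost=4, Demand=-1]  = 9; Surplus = 3Demand - Tax - 2  [with Demand=-1, Tax=9]  = -14.
Change = -11 − (-14) = 3.

3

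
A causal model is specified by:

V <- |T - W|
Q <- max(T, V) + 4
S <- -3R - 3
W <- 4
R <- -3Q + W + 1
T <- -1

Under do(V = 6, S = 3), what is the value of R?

The joint intervention fixes V = 6, S = 3, removing each variable's own equation.
Q = max(T, V) + 4  [with T=-1, V=6]  = 10
R = -3Q + W + 1  [with Q=10, W=4]  = -25

-25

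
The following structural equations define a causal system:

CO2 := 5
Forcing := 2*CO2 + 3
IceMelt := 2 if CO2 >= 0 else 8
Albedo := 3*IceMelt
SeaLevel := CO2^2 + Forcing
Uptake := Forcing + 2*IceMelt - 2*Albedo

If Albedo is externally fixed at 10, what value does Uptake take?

-3

Under do(Albedo=10), the mechanism Albedo := 3*IceMelt is discarded; Albedo is fixed at 10.
Forcing = 2*CO2 + 3  [with CO2=5]  = 13
IceMelt = 2 if CO2 >= 0 else 8  [with CO2=5]  = 2
Uptake = Forcing + 2*IceMelt - 2*Albedo  [with Forcing=13, IceMelt=2, Albedo=10]  = -3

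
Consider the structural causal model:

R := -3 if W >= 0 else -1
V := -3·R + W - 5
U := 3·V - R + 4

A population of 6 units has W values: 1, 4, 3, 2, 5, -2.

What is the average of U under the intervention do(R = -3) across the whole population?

Under do(R=-3), R's equation is replaced by R=-3 for every unit. Per-unit U: 22, 31, 28, 25, 34, 13. Mean = 25.5.

25.5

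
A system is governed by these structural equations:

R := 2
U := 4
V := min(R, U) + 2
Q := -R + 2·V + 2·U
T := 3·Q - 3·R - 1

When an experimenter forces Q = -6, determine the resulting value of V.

4

Under do(Q=-6), the mechanism Q := -R + 2·V + 2·U is discarded; Q is fixed at -6.
Since V is not a descendant of the intervened variable, it is unaffected.
V = min(R, U) + 2  [with R=2, U=4]  = 4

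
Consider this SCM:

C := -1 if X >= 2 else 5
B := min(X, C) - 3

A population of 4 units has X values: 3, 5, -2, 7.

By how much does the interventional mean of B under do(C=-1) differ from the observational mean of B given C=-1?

do(C=-1) breaks C's dependence on X. With C=-1 fixed, B across the units is -4, -4, -5, -4, mean -4.25.
E[B|C=-1] averages over only the 3 units with C=-1 (X = 3, 5, 7): B = -4, -4, -4, mean -4.
Difference = -4.25 − (-4) = -0.25.

-0.25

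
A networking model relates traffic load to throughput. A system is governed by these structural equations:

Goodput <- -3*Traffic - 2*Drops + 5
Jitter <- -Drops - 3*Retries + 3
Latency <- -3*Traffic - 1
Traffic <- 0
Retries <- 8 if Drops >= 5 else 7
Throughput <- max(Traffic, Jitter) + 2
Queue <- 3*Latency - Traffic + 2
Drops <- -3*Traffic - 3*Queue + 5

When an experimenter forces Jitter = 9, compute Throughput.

Intervening sets Jitter = 9 and removes its equation (Jitter <- -Drops - 3*Retries + 3).
Throughput = max(Traffic, Jitter) + 2  [with Traffic=0, Jitter=9]  = 11

11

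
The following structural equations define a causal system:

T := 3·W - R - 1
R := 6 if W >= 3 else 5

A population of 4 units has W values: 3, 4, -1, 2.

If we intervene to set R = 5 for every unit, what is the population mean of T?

The intervention sets R=5 in all 4 units regardless of W. Recomputing T per unit gives 3, 6, -9, 0; average 0.

0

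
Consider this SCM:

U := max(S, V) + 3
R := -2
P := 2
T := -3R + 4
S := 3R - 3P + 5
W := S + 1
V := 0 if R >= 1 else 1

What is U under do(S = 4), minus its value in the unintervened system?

3

Under do(S=4), the mechanism S := 3R - 3P + 5 is discarded; S is fixed at 4.
V = 0 if R >= 1 else 1  [with R=-2]  = 1
U = max(S, V) + 3  [with S=4, V=1]  = 7
Without intervention: V = 0 if R >= 1 else 1  [with R=-2]  = 1; S = 3R - 3P + 5  [with R=-2, P=2]  = -7; U = max(S, V) + 3  [with S=-7, V=1]  = 4.
Change = 7 − 4 = 3.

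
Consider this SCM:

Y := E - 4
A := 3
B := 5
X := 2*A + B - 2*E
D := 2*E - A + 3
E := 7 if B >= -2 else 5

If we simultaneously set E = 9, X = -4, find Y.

Setting E = 9, X = -4 by intervention discards those variables' equations.
Y = E - 4  [with E=9]  = 5

5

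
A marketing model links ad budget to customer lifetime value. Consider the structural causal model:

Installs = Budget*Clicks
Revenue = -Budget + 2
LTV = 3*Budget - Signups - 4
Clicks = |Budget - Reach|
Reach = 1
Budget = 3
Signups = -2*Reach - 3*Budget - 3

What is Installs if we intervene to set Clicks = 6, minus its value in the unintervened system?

12

The intervention breaks the incoming arrows to Clicks: Clicks = |Budget - Reach| no longer applies, and Clicks = 6.
Installs = Budget*Clicks  [with Budget=3, Clicks=6]  = 18
Without intervention: Clicks = |Budget - Reach|  [with Budget=3, Reach=1]  = 2; Installs = Budget*Clicks  [with Budget=3, Clicks=2]  = 6.
Change = 18 − 6 = 12.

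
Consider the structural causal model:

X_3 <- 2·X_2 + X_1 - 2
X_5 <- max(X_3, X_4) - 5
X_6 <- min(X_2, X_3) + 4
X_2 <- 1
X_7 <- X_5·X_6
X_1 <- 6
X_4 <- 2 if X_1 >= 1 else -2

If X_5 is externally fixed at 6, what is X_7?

30

Under do(X_5=6), the mechanism X_5 <- max(X_3, X_4) - 5 is discarded; X_5 is fixed at 6.
X_3 = 2·X_2 + X_1 - 2  [with X_2=1, X_1=6]  = 6
X_6 = min(X_2, X_3) + 4  [with X_2=1, X_3=6]  = 5
X_7 = X_5·X_6  [with X_5=6, X_6=5]  = 30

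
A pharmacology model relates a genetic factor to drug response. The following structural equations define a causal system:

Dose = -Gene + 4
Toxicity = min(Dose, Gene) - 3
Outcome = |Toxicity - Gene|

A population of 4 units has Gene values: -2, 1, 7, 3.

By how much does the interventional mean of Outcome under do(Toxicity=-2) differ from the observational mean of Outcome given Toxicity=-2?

0.25

do(Toxicity=-2) breaks Toxicity's dependence on Gene. With Toxicity=-2 fixed, Outcome across the units is 0, 3, 9, 5, mean 4.25.
E[Outcome|Toxicity=-2] averages over only the 2 units with Toxicity=-2 (Gene = 1, 3): Outcome = 3, 5, mean 4.
Difference = 4.25 − 4 = 0.25.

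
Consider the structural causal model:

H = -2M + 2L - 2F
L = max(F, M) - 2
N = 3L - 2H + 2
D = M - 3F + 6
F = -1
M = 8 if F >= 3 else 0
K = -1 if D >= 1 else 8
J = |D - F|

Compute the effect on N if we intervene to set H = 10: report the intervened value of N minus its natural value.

-24

Under do(H=10), the mechanism H = -2M + 2L - 2F is discarded; H is fixed at 10.
M = 8 if F >= 3 else 0  [with F=-1]  = 0
L = max(F, M) - 2  [with F=-1, M=0]  = -2
N = 3L - 2H + 2  [with L=-2, H=10]  = -24
Without intervention: M = 8 if F >= 3 else 0  [with F=-1]  = 0; L = max(F, M) - 2  [with F=-1, M=0]  = -2; H = -2M + 2L - 2F  [with M=0, L=-2, F=-1]  = -2; N = 3L - 2H + 2  [with L=-2, H=-2]  = 0.
Change = -24 − 0 = -24.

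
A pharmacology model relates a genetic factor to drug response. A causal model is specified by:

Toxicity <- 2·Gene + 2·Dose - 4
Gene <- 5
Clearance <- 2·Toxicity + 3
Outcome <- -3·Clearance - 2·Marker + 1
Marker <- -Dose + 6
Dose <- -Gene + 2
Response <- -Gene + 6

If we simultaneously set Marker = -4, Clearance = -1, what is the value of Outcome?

Under do(Marker = -4, Clearance = -1), each intervened variable's structural equation is replaced by its fixed value.
Outcome = -3·Clearance - 2·Marker + 1  [with Clearance=-1, Marker=-4]  = 12

12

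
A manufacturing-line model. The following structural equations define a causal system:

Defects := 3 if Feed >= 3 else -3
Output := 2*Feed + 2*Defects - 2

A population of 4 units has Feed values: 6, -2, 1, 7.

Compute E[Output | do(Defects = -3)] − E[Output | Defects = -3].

The intervention sets Defects=-3 in all 4 units regardless of Feed. Recomputing Output per unit gives 4, -12, -6, 6; average -2.
Observing Defects=-3 restricts to units where Defects's equation naturally yields -3: Feed ∈ {-2, 1}. In that subpopulation Output = -12, -6, mean -9.
Difference = -2 − (-9) = 7.

7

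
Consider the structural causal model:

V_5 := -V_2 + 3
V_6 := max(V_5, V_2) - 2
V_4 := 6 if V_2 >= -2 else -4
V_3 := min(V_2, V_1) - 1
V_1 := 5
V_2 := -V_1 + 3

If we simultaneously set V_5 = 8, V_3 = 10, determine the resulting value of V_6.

6

The joint intervention fixes V_5 = 8, V_3 = 10, removing each variable's own equation.
V_2 = -V_1 + 3  [with V_1=5]  = -2
V_6 = max(V_5, V_2) - 2  [with V_5=8, V_2=-2]  = 6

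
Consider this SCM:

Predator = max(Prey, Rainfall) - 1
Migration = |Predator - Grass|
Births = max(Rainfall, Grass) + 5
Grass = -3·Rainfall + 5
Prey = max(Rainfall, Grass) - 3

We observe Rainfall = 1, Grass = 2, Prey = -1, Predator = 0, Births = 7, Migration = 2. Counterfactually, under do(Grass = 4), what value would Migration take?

Under do(Grass=4), the mechanism Grass = -3·Rainfall + 5 is discarded; Grass is fixed at 4.
Prey = max(Rainfall, Grass) - 3  [with Rainfall=1, Grass=4]  = 1
Predator = max(Prey, Rainfall) - 1  [with Prey=1, Rainfall=1]  = 0
Migration = |Predator - Grass|  [with Predator=0, Grass=4]  = 4

4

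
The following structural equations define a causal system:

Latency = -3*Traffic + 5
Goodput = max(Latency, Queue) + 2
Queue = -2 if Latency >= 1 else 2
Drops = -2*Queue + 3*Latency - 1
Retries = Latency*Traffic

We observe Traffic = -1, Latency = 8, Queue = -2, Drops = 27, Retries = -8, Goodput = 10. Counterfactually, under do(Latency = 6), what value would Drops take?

Under do(Latency=6), the mechanism Latency = -3*Traffic + 5 is discarded; Latency is fixed at 6.
Queue = -2 if Latency >= 1 else 2  [with Latency=6]  = -2
Drops = -2*Queue + 3*Latency - 1  [with Queue=-2, Latency=6]  = 21

21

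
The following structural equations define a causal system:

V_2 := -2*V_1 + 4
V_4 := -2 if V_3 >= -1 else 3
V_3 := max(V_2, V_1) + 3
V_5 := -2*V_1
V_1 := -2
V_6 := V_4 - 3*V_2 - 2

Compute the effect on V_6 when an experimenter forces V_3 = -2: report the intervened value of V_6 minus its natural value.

5

The intervention breaks the incoming arrows to V_3: V_3 := max(V_2, V_1) + 3 no longer applies, and V_3 = -2.
V_2 = -2*V_1 + 4  [with V_1=-2]  = 8
V_4 = -2 if V_3 >= -1 else 3  [with V_3=-2]  = 3
V_6 = V_4 - 3*V_2 - 2  [with V_4=3, V_2=8]  = -23
Without intervention: V_2 = -2*V_1 + 4  [with V_1=-2]  = 8; V_3 = max(V_2, V_1) + 3  [with V_2=8, V_1=-2]  = 11; V_4 = -2 if V_3 >= -1 else 3  [with V_3=11]  = -2; V_6 = V_4 - 3*V_2 - 2  [with V_4=-2, V_2=8]  = -28.
Change = -23 − (-28) = 5.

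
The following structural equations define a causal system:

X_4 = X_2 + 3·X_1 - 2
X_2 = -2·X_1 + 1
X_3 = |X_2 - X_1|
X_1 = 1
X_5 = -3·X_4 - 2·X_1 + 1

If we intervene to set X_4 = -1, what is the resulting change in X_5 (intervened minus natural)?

3

Intervening sets X_4 = -1 and removes its equation (X_4 = X_2 + 3·X_1 - 2).
X_5 = -3·X_4 - 2·X_1 + 1  [with X_4=-1, X_1=1]  = 2
Without intervention: X_2 = -2·X_1 + 1  [with X_1=1]  = -1; X_4 = X_2 + 3·X_1 - 2  [with X_2=-1, X_1=1]  = 0; X_5 = -3·X_4 - 2·X_1 + 1  [with X_4=0, X_1=1]  = -1.
Change = 2 − (-1) = 3.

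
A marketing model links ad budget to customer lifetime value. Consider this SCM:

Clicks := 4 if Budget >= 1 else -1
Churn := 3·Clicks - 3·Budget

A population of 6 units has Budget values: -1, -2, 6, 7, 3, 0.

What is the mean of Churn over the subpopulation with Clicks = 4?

-4

Observing Clicks=4 restricts to units where Clicks's equation naturally yields 4: Budget ∈ {6, 7, 3}. In that subpopulation Churn = -6, -9, 3, mean -4.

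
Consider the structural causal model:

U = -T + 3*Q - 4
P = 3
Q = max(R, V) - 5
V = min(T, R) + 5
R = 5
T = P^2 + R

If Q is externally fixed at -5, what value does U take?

-33

The intervention breaks the incoming arrows to Q: Q = max(R, V) - 5 no longer applies, and Q = -5.
T = P^2 + R  [with P=3, R=5]  = 14
U = -T + 3*Q - 4  [with T=14, Q=-5]  = -33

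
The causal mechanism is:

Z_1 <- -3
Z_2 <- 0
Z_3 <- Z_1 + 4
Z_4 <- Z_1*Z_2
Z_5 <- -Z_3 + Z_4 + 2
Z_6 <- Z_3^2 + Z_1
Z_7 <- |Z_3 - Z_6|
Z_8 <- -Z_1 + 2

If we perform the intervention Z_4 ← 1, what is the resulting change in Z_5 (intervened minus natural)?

Intervening sets Z_4 = 1 and removes its equation (Z_4 <- Z_1*Z_2).
Z_3 = Z_1 + 4  [with Z_1=-3]  = 1
Z_5 = -Z_3 + Z_4 + 2  [with Z_3=1, Z_4=1]  = 2
Without intervention: Z_3 = Z_1 + 4  [with Z_1=-3]  = 1; Z_4 = Z_1*Z_2  [with Z_1=-3, Z_2=0]  = 0; Z_5 = -Z_3 + Z_4 + 2  [with Z_3=1, Z_4=0]  = 1.
Change = 2 − 1 = 1.

1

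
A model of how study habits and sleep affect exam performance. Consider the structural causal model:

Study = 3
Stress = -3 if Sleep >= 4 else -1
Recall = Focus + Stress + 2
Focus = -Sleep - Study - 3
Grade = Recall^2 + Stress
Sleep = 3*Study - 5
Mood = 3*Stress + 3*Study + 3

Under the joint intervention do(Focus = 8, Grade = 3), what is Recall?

The joint intervention fixes Focus = 8, Grade = 3, removing each variable's own equation.
Sleep = 3*Study - 5  [with Study=3]  = 4
Stress = -3 if Sleep >= 4 else -1  [with Sleep=4]  = -3
Recall = Focus + Stress + 2  [with Focus=8, Stress=-3]  = 7

7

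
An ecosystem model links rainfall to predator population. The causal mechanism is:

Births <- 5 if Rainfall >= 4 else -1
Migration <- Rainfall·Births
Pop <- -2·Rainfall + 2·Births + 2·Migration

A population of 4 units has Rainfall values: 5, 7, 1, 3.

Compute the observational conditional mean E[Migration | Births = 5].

30

Observing Births=5 restricts to units where Births's equation naturally yields 5: Rainfall ∈ {5, 7}. In that subpopulation Migration = 25, 35, mean 30.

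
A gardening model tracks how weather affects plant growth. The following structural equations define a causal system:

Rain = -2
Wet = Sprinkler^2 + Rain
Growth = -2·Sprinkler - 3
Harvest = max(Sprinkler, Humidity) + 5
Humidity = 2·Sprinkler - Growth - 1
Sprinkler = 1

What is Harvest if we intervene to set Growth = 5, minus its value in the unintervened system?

Under do(Growth=5), the mechanism Growth = -2·Sprinkler - 3 is discarded; Growth is fixed at 5.
Humidity = 2·Sprinkler - Growth - 1  [with Sprinkler=1, Growth=5]  = -4
Harvest = max(Sprinkler, Humidity) + 5  [with Sprinkler=1, Humidity=-4]  = 6
Without intervention: Growth = -2·Sprinkler - 3  [with Sprinkler=1]  = -5; Humidity = 2·Sprinkler - Growth - 1  [with Sprinkler=1, Growth=-5]  = 6; Harvest = max(Sprinkler, Humidity) + 5  [with Sprinkler=1, Humidity=6]  = 11.
Change = 6 − 11 = -5.

-5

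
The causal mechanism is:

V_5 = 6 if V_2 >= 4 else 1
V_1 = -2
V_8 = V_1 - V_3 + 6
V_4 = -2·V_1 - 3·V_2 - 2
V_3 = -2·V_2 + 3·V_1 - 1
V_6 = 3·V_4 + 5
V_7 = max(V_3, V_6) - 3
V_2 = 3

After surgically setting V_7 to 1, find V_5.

1

The intervention breaks the incoming arrows to V_7: V_7 = max(V_3, V_6) - 3 no longer applies, and V_7 = 1.
V_5 is not downstream of the intervention, so its value is determined by the original equations.
V_5 = 6 if V_2 >= 4 else 1  [with V_2=3]  = 1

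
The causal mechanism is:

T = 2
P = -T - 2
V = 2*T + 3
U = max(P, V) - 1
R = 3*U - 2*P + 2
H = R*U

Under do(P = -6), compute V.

The intervention breaks the incoming arrows to P: P = -T - 2 no longer applies, and P = -6.
Since V is not a descendant of the intervened variable, it is unaffected.
V = 2*T + 3  [with T=2]  = 7

7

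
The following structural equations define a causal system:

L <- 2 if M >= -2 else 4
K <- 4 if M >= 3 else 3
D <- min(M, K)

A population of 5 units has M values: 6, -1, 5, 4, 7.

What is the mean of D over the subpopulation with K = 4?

Conditioning on K=4 selects the 4 unit(s) with M ∈ {6, 5, 4, 7}. Their D values: 4, 4, 4, 4. Mean = 4.

4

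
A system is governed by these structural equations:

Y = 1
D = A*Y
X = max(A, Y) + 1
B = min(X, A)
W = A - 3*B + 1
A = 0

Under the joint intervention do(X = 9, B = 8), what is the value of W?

-23

Setting X = 9, B = 8 by intervention discards those variables' equations.
W = A - 3*B + 1  [with A=0, B=8]  = -23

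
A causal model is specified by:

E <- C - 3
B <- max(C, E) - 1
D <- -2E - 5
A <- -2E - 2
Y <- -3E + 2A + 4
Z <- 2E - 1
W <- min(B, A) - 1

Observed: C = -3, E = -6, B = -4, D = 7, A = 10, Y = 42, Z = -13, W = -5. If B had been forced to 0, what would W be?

-1

The intervention breaks the incoming arrows to B: B <- max(C, E) - 1 no longer applies, and B = 0.
E = C - 3  [with C=-3]  = -6
A = -2E - 2  [with E=-6]  = 10
W = min(B, A) - 1  [with B=0, A=10]  = -1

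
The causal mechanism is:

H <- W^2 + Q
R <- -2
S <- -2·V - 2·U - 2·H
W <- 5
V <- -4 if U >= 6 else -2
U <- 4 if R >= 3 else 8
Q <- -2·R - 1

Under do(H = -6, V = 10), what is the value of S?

Setting H = -6, V = 10 by intervention discards those variables' equations.
U = 4 if R >= 3 else 8  [with R=-2]  = 8
S = -2·V - 2·U - 2·H  [with V=10, U=8, H=-6]  = -24

-24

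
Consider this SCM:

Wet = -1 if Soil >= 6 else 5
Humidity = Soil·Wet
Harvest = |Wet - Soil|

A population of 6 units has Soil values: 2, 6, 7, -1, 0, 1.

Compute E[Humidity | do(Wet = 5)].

do(Wet=5) breaks Wet's dependence on Soil. With Wet=5 fixed, Humidity across the units is 10, 30, 35, -5, 0, 5, mean 12.5.

12.5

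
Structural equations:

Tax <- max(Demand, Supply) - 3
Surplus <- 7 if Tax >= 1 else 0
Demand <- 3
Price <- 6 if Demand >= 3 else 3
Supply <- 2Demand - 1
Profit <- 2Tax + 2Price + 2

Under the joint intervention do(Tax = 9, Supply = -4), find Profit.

32

The joint intervention fixes Tax = 9, Supply = -4, removing each variable's own equation.
Price = 6 if Demand >= 3 else 3  [with Demand=3]  = 6
Profit = 2Tax + 2Price + 2  [with Tax=9, Price=6]  = 32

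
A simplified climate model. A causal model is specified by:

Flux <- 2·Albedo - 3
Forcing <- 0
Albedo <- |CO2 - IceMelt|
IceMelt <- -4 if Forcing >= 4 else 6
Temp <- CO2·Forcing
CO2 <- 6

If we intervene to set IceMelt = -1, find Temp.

0

Under do(IceMelt=-1), the mechanism IceMelt <- -4 if Forcing >= 4 else 6 is discarded; IceMelt is fixed at -1.
Since Temp is not a descendant of the intervened variable, it is unaffected.
Temp = CO2·Forcing  [with CO2=6, Forcing=0]  = 0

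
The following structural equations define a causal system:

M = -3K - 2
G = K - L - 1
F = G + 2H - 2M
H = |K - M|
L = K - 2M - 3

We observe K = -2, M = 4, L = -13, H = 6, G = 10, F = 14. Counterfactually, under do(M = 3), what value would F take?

Under do(M=3), the mechanism M = -3K - 2 is discarded; M is fixed at 3.
L = K - 2M - 3  [with K=-2, M=3]  = -11
H = |K - M|  [with K=-2, M=3]  = 5
G = K - L - 1  [with K=-2, L=-11]  = 8
F = G + 2H - 2M  [with G=8, H=5, M=3]  = 12

12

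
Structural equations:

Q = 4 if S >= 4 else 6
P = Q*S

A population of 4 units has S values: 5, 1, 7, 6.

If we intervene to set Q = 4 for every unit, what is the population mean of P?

19

The intervention sets Q=4 in all 4 units regardless of S. Recomputing P per unit gives 20, 4, 28, 24; average 19.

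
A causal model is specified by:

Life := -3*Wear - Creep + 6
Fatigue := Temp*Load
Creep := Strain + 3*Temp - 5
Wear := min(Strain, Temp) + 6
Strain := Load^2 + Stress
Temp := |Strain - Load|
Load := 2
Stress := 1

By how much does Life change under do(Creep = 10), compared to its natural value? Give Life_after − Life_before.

do(Creep=10) replaces the equation Creep := Strain + 3*Temp - 5 with the constant Creep = 10.
Strain = Load^2 + Stress  [with Load=2, Stress=1]  = 5
Temp = |Strain - Load|  [with Strain=5, Load=2]  = 3
Wear = min(Strain, Temp) + 6  [with Strain=5, Temp=3]  = 9
Life = -3*Wear - Creep + 6  [with Wear=9, Creep=10]  = -31
Without intervention: Strain = Load^2 + Stress  [with Load=2, Stress=1]  = 5; Temp = |Strain - Load|  [with Strain=5, Load=2]  = 3; Creep = Strain + 3*Temp - 5  [with Strain=5, Temp=3]  = 9; Wear = min(Strain, Temp) + 6  [with Strain=5, Temp=3]  = 9; Life = -3*Wear - Creep + 6  [with Wear=9, Creep=9]  = -30.
Change = -31 − (-30) = -1.

-1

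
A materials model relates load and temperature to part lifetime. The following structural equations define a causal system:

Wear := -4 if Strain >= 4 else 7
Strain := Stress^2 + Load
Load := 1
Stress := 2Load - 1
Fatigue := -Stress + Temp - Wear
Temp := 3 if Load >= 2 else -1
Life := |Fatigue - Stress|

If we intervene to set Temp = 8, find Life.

The intervention breaks the incoming arrows to Temp: Temp := 3 if Load >= 2 else -1 no longer applies, and Temp = 8.
Stress = 2Load - 1  [with Load=1]  = 1
Strain = Stress^2 + Load  [with Stress=1, Load=1]  = 2
Wear = -4 if Strain >= 4 else 7  [with Strain=2]  = 7
Fatigue = -Stress + Temp - Wear  [with Stress=1, Temp=8, Wear=7]  = 0
Life = |Fatigue - Stress|  [with Fatigue=0, Stress=1]  = 1

1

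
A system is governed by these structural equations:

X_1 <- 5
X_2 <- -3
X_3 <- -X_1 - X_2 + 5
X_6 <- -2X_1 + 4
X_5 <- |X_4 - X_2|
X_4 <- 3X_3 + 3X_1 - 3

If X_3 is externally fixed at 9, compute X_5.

42

do(X_3=9) replaces the equation X_3 <- -X_1 - X_2 + 5 with the constant X_3 = 9.
X_4 = 3X_3 + 3X_1 - 3  [with X_3=9, X_1=5]  = 39
X_5 = |X_4 - X_2|  [with X_4=39, X_2=-3]  = 42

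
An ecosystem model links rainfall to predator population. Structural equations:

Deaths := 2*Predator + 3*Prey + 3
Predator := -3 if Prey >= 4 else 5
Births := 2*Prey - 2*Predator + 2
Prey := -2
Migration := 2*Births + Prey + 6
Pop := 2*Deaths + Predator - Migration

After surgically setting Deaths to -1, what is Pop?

Under do(Deaths=-1), the mechanism Deaths := 2*Predator + 3*Prey + 3 is discarded; Deaths is fixed at -1.
Predator = -3 if Prey >= 4 else 5  [with Prey=-2]  = 5
Births = 2*Prey - 2*Predator + 2  [with Prey=-2, Predator=5]  = -12
Migration = 2*Births + Prey + 6  [with Births=-12, Prey=-2]  = -20
Pop = 2*Deaths + Predator - Migration  [with Deaths=-1, Predator=5, Migration=-20]  = 23

23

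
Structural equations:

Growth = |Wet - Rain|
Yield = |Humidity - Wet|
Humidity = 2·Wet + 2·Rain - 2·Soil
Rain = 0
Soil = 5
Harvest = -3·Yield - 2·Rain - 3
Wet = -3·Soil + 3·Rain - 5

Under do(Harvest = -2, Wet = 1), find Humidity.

Under do(Harvest = -2, Wet = 1), each intervened variable's structural equation is replaced by its fixed value.
Humidity = 2·Wet + 2·Rain - 2·Soil  [with Wet=1, Rain=0, Soil=5]  = -8

-8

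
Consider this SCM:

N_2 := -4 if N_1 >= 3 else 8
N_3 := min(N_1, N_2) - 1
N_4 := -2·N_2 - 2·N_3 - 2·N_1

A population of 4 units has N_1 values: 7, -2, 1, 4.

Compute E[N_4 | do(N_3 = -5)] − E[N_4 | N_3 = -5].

The intervention sets N_3=-5 in all 4 units regardless of N_1. Recomputing N_4 per unit gives 4, -2, -8, 10; average 1.
E[N_4|N_3=-5] averages over only the 2 units with N_3=-5 (N_1 = 7, 4): N_4 = 4, 10, mean 7.
Difference = 1 − 7 = -6.

-6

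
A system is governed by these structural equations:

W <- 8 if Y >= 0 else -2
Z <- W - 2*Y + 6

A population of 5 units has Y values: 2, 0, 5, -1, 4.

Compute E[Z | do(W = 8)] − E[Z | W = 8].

1.5

Under do(W=8), W's equation is replaced by W=8 for every unit. Per-unit Z: 10, 14, 4, 16, 6. Mean = 10.
Conditioning on W=8 selects the 4 unit(s) with Y ∈ {2, 0, 5, 4}. Their Z values: 10, 14, 4, 6. Mean = 8.5.
Difference = 10 − 8.5 = 1.5.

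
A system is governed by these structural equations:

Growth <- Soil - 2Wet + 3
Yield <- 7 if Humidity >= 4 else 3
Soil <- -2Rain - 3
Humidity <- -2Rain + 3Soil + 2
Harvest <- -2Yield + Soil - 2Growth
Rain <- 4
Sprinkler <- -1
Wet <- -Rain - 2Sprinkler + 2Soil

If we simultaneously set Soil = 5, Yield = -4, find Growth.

-8

Setting Soil = 5, Yield = -4 by intervention discards those variables' equations.
Wet = -Rain - 2Sprinkler + 2Soil  [with Rain=4, Sprinkler=-1, Soil=5]  = 8
Growth = Soil - 2Wet + 3  [with Soil=5, Wet=8]  = -8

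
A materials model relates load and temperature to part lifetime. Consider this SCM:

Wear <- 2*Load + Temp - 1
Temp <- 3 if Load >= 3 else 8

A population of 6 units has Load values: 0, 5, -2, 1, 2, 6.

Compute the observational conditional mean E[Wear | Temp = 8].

Observing Temp=8 restricts to units where Temp's equation naturally yields 8: Load ∈ {0, -2, 1, 2}. In that subpopulation Wear = 7, 3, 9, 11, mean 7.5.

7.5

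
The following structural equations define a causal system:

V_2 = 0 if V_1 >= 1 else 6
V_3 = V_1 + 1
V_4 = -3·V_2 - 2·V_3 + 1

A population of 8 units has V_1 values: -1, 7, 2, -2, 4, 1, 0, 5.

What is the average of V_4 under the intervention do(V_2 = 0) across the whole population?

-5

do(V_2=0) breaks V_2's dependence on V_1. With V_2=0 fixed, V_4 across the units is 1, -15, -5, 3, -9, -3, -1, -11, mean -5.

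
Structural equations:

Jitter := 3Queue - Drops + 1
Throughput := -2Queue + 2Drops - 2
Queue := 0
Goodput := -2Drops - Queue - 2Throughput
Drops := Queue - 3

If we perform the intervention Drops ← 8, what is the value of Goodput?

-44

do(Drops=8) replaces the equation Drops := Queue - 3 with the constant Drops = 8.
Throughput = -2Queue + 2Drops - 2  [with Queue=0, Drops=8]  = 14
Goodput = -2Drops - Queue - 2Throughput  [with Drops=8, Queue=0, Throughput=14]  = -44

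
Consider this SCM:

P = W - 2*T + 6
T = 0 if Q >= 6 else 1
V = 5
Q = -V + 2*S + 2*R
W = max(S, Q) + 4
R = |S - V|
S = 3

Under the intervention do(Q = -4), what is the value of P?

11

The intervention breaks the incoming arrows to Q: Q = -V + 2*S + 2*R no longer applies, and Q = -4.
T = 0 if Q >= 6 else 1  [with Q=-4]  = 1
W = max(S, Q) + 4  [with S=3, Q=-4]  = 7
P = W - 2*T + 6  [with W=7, T=1]  = 11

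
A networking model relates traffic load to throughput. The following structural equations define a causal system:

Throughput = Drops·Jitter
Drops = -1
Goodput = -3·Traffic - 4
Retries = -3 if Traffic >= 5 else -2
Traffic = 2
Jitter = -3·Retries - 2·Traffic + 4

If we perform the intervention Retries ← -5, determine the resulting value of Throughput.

do(Retries=-5) replaces the equation Retries = -3 if Traffic >= 5 else -2 with the constant Retries = -5.
Jitter = -3·Retries - 2·Traffic + 4  [with Retries=-5, Traffic=2]  = 15
Throughput = Drops·Jitter  [with Drops=-1, Jitter=15]  = -15

-15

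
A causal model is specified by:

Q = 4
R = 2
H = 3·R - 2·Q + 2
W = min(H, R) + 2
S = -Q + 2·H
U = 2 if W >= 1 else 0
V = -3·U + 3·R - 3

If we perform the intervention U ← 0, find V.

3

Intervening sets U = 0 and removes its equation (U = 2 if W >= 1 else 0).
V = -3·U + 3·R - 3  [with U=0, R=2]  = 3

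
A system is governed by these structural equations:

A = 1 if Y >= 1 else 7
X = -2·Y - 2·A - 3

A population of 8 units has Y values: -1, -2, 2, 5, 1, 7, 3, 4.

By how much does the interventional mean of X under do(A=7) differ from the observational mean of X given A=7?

The intervention sets A=7 in all 8 units regardless of Y. Recomputing X per unit gives -15, -13, -21, -27, -19, -31, -23, -25; average -21.75.
Observing A=7 restricts to units where A's equation naturally yields 7: Y ∈ {-1, -2}. In that subpopulation X = -15, -13, mean -14.
Difference = -21.75 − (-14) = -7.75.

-7.75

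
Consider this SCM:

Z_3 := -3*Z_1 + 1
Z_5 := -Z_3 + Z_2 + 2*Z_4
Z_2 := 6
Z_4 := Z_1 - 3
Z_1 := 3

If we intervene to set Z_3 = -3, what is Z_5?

do(Z_3=-3) replaces the equation Z_3 := -3*Z_1 + 1 with the constant Z_3 = -3.
Z_4 = Z_1 - 3  [with Z_1=3]  = 0
Z_5 = -Z_3 + Z_2 + 2*Z_4  [with Z_3=-3, Z_2=6, Z_4=0]  = 9

9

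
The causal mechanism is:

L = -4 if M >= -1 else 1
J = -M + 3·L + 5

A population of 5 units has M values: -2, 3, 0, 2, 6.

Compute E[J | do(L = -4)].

Under do(L=-4), L's equation is replaced by L=-4 for every unit. Per-unit J: -5, -10, -7, -9, -13. Mean = -8.8.

-8.8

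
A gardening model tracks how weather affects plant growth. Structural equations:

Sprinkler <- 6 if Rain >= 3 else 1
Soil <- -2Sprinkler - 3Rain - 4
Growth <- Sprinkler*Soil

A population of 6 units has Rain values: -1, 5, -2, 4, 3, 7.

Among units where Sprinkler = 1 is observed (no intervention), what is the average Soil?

-1.5

Conditioning on Sprinkler=1 selects the 2 unit(s) with Rain ∈ {-1, -2}. Their Soil values: -3, 0. Mean = -1.5.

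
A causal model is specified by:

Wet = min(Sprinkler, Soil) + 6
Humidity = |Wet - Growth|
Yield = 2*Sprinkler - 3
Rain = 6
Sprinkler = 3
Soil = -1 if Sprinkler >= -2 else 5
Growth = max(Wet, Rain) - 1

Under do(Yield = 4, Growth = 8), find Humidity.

3

Setting Yield = 4, Growth = 8 by intervention discards those variables' equations.
Soil = -1 if Sprinkler >= -2 else 5  [with Sprinkler=3]  = -1
Wet = min(Sprinkler, Soil) + 6  [with Sprinkler=3, Soil=-1]  = 5
Humidity = |Wet - Growth|  [with Wet=5, Growth=8]  = 3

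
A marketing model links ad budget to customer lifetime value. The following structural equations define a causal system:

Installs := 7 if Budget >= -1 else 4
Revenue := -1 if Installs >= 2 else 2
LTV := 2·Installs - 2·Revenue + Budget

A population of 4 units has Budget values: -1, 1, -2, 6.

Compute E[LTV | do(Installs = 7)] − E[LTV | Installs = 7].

-1

The intervention sets Installs=7 in all 4 units regardless of Budget. Recomputing LTV per unit gives 15, 17, 14, 22; average 17.
Observing Installs=7 restricts to units where Installs's equation naturally yields 7: Budget ∈ {-1, 1, 6}. In that subpopulation LTV = 15, 17, 22, mean 18.
Difference = 17 − 18 = -1.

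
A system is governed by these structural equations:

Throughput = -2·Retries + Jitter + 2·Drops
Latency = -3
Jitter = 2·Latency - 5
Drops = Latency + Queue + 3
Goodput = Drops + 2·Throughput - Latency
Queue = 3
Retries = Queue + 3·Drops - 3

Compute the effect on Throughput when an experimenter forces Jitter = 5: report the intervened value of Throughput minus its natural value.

The intervention breaks the incoming arrows to Jitter: Jitter = 2·Latency - 5 no longer applies, and Jitter = 5.
Drops = Latency + Queue + 3  [with Latency=-3, Queue=3]  = 3
Retries = Queue + 3·Drops - 3  [with Queue=3, Drops=3]  = 9
Throughput = -2·Retries + Jitter + 2·Drops  [with Retries=9, Jitter=5, Drops=3]  = -7
Without intervention: Drops = Latency + Queue + 3  [with Latency=-3, Queue=3]  = 3; Retries = Queue + 3·Drops - 3  [with Queue=3, Drops=3]  = 9; Jitter = 2·Latency - 5  [with Latency=-3]  = -11; Throughput = -2·Retries + Jitter + 2·Drops  [with Retries=9, Jitter=-11, Drops=3]  = -23.
Change = -7 − (-23) = 16.

16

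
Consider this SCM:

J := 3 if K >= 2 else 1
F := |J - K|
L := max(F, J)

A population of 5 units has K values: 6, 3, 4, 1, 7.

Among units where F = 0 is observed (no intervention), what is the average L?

Observing F=0 restricts to units where F's equation naturally yields 0: K ∈ {3, 1}. In that subpopulation L = 3, 1, mean 2.

2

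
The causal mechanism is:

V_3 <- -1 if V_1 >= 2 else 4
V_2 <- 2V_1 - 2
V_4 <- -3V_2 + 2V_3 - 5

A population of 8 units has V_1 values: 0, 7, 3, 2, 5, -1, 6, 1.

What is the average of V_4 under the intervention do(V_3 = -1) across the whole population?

Under do(V_3=-1), V_3's equation is replaced by V_3=-1 for every unit. Per-unit V_4: -1, -43, -19, -13, -31, 5, -37, -7. Mean = -18.25.

-18.25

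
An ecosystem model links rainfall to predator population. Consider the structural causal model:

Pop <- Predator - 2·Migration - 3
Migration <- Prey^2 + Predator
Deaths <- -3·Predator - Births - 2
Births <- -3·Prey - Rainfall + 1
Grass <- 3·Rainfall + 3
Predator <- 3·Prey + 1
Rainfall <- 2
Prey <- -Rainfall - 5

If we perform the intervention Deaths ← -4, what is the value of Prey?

do(Deaths=-4) replaces the equation Deaths <- -3·Predator - Births - 2 with the constant Deaths = -4.
Prey is not downstream of the intervention, so its value is determined by the original equations.
Prey = -Rainfall - 5  [with Rainfall=2]  = -7

-7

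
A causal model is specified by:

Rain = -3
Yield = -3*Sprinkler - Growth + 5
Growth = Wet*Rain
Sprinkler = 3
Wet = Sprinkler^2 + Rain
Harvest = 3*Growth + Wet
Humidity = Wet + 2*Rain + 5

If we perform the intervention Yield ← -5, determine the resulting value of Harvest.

Intervening sets Yield = -5 and removes its equation (Yield = -3*Sprinkler - Growth + 5).
No directed path runs from Yield to Harvest, so Harvest keeps its natural value.
Wet = Sprinkler^2 + Rain  [with Sprinkler=3, Rain=-3]  = 6
Growth = Wet*Rain  [with Wet=6, Rain=-3]  = -18
Harvest = 3*Growth + Wet  [with Growth=-18, Wet=6]  = -48

-48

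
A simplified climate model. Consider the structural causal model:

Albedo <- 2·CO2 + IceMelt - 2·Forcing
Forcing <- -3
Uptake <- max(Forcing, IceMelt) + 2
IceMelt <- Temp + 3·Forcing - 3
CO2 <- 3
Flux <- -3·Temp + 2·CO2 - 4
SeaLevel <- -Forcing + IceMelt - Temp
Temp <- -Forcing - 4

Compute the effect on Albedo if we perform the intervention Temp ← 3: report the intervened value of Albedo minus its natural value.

4

do(Temp=3) replaces the equation Temp <- -Forcing - 4 with the constant Temp = 3.
IceMelt = Temp + 3·Forcing - 3  [with Temp=3, Forcing=-3]  = -9
Albedo = 2·CO2 + IceMelt - 2·Forcing  [with CO2=3, IceMelt=-9, Forcing=-3]  = 3
Without intervention: Temp = -Forcing - 4  [with Forcing=-3]  = -1; IceMelt = Temp + 3·Forcing - 3  [with Temp=-1, Forcing=-3]  = -13; Albedo = 2·CO2 + IceMelt - 2·Forcing  [with CO2=3, IceMelt=-13, Forcing=-3]  = -1.
Change = 3 − (-1) = 4.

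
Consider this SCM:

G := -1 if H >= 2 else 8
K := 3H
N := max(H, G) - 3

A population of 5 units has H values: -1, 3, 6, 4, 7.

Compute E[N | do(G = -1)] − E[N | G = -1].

The intervention sets G=-1 in all 5 units regardless of H. Recomputing N per unit gives -4, 0, 3, 1, 4; average 0.8.
E[N|G=-1] averages over only the 4 units with G=-1 (H = 3, 6, 4, 7): N = 0, 3, 1, 4, mean 2.
Difference = 0.8 − 2 = -1.2.

-1.2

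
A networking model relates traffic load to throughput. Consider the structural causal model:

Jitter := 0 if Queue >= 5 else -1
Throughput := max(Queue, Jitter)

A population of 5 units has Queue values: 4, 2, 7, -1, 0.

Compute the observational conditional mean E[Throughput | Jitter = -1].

Conditioning on Jitter=-1 selects the 4 unit(s) with Queue ∈ {4, 2, -1, 0}. Their Throughput values: 4, 2, -1, 0. Mean = 1.25.

1.25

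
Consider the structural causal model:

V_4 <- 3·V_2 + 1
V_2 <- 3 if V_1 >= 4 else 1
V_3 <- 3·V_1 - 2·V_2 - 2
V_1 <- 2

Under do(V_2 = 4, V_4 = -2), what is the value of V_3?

The joint intervention fixes V_2 = 4, V_4 = -2, removing each variable's own equation.
V_3 = 3·V_1 - 2·V_2 - 2  [with V_1=2, V_2=4]  = -4

-4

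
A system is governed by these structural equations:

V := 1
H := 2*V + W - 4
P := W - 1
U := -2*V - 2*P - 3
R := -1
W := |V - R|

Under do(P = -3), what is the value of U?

1

The intervention breaks the incoming arrows to P: P := W - 1 no longer applies, and P = -3.
U = -2*V - 2*P - 3  [with V=1, P=-3]  = 1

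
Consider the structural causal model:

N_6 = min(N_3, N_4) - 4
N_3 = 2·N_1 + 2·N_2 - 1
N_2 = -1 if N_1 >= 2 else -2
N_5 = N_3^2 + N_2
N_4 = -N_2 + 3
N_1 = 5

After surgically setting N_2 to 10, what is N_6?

-11

Under do(N_2=10), the mechanism N_2 = -1 if N_1 >= 2 else -2 is discarded; N_2 is fixed at 10.
N_3 = 2·N_1 + 2·N_2 - 1  [with N_1=5, N_2=10]  = 29
N_4 = -N_2 + 3  [with N_2=10]  = -7
N_6 = min(N_3, N_4) - 4  [with N_3=29, N_4=-7]  = -11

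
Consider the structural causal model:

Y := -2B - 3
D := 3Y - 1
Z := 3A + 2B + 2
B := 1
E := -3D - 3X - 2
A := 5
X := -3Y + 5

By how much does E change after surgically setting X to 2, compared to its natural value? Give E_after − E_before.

Under do(X=2), the mechanism X := -3Y + 5 is discarded; X is fixed at 2.
Y = -2B - 3  [with B=1]  = -5
D = 3Y - 1  [with Y=-5]  = -16
E = -3D - 3X - 2  [with D=-16, X=2]  = 40
Without intervention: Y = -2B - 3  [with B=1]  = -5; X = -3Y + 5  [with Y=-5]  = 20; D = 3Y - 1  [with Y=-5]  = -16; E = -3D - 3X - 2  [with D=-16, X=20]  = -14.
Change = 40 − (-14) = 54.

54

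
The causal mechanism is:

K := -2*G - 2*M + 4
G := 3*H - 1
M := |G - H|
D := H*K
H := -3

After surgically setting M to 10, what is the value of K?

4

The intervention breaks the incoming arrows to M: M := |G - H| no longer applies, and M = 10.
G = 3*H - 1  [with H=-3]  = -10
K = -2*G - 2*M + 4  [with G=-10, M=10]  = 4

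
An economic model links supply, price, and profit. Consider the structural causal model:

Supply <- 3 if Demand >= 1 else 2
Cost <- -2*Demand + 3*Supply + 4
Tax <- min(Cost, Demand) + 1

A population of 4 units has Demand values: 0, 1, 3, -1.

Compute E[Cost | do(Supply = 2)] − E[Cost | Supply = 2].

-2.5

Under do(Supply=2), Supply's equation is replaced by Supply=2 for every unit. Per-unit Cost: 10, 8, 4, 12. Mean = 8.5.
Observing Supply=2 restricts to units where Supply's equation naturally yields 2: Demand ∈ {0, -1}. In that subpopulation Cost = 10, 12, mean 11.
Difference = 8.5 − 11 = -2.5.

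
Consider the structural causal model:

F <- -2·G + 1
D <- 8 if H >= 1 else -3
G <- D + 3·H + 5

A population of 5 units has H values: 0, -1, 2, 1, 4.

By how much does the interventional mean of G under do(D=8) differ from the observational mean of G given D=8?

Under do(D=8), D's equation is replaced by D=8 for every unit. Per-unit G: 13, 10, 19, 16, 25. Mean = 16.6.
E[G|D=8] averages over only the 3 units with D=8 (H = 2, 1, 4): G = 19, 16, 25, mean 20.
Difference = 16.6 − 20 = -3.4.

-3.4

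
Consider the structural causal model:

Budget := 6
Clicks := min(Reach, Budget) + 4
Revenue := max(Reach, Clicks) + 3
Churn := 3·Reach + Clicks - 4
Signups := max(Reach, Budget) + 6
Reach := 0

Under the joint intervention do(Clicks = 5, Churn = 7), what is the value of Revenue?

Setting Clicks = 5, Churn = 7 by intervention discards those variables' equations.
Revenue = max(Reach, Clicks) + 3  [with Reach=0, Clicks=5]  = 8

8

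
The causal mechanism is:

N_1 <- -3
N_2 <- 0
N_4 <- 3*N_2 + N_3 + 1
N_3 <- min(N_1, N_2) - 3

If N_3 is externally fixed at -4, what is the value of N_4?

-3

The intervention breaks the incoming arrows to N_3: N_3 <- min(N_1, N_2) - 3 no longer applies, and N_3 = -4.
N_4 = 3*N_2 + N_3 + 1  [with N_2=0, N_3=-4]  = -3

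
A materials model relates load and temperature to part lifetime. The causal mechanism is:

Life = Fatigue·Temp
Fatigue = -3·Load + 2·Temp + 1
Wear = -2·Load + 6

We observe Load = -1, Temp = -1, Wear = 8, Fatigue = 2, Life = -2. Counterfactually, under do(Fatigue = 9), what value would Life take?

-9

Intervening sets Fatigue = 9 and removes its equation (Fatigue = -3·Load + 2·Temp + 1).
Life = Fatigue·Temp  [with Fatigue=9, Temp=-1]  = -9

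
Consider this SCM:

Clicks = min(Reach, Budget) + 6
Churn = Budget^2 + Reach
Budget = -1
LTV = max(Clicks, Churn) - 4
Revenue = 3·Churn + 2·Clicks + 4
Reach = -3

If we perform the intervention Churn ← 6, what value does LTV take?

Under do(Churn=6), the mechanism Churn = Budget^2 + Reach is discarded; Churn is fixed at 6.
Clicks = min(Reach, Budget) + 6  [with Reach=-3, Budget=-1]  = 3
LTV = max(Clicks, Churn) - 4  [with Clicks=3, Churn=6]  = 2

2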